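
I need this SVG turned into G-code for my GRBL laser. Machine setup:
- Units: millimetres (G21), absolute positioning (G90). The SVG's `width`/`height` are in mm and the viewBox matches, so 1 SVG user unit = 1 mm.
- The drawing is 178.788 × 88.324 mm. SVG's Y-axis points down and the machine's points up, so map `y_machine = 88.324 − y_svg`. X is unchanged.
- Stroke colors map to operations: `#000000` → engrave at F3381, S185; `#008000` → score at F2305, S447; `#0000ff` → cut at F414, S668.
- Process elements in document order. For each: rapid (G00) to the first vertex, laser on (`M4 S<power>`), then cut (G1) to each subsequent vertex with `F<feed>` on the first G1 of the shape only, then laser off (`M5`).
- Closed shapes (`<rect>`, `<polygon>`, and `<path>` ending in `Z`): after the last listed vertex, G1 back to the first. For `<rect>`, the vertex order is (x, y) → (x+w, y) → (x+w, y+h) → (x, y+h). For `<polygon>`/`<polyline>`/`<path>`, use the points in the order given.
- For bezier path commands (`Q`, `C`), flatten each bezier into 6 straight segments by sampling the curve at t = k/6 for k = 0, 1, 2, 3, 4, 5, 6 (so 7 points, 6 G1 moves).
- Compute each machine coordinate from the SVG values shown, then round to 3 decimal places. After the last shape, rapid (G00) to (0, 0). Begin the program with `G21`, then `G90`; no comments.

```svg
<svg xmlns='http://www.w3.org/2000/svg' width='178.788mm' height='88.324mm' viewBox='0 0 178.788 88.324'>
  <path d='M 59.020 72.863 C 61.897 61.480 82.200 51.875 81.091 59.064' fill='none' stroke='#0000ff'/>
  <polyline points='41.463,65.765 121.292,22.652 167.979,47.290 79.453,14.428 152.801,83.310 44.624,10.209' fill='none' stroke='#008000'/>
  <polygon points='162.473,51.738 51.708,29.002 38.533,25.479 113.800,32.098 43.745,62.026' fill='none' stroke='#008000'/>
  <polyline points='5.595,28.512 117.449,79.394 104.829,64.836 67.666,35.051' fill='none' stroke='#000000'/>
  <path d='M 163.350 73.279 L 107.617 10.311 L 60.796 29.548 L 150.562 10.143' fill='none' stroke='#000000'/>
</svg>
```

1 u = 1 mm; y_m = 88.324 − y.

[1] `<path>` cubic bezier, #0000ff→cut S668 F414: (59.020,15.461) → (61.731,20.935) → (66.267,25.695) → (71.550,29.325) → (76.501,31.407) → (80.041,31.525) → (81.091,29.260)

[2] `<polyline>` open polyline, #008000→score S447 F2305: (41.463,22.559) → (121.292,65.672) → (167.979,41.034) → (79.453,73.896) → (152.801,5.014) → (44.624,78.115)

[3] `<polygon>` closed polygon, #008000→score S447 F2305: (162.473,36.586) → (51.708,59.322) → (38.533,62.845) → (113.800,56.226) → (43.745,26.298) → (162.473,36.586) (closed)

[4] `<polyline>` open polyline, #000000→engrave S185 F3381: (5.595,59.812) → (117.449,8.930) → (104.829,23.488) → (67.666,53.273)

[5] `<path>` open polyline, #000000→engrave S185 F3381: (163.350,15.045) → (107.617,78.013) → (60.796,58.776) → (150.562,78.181)

G21
G90
G00 X59.020 Y15.461
M4 S668
G1 X61.731 Y20.935 F414
G1 X66.267 Y25.695
G1 X71.550 Y29.325
G1 X76.501 Y31.407
G1 X80.041 Y31.525
G1 X81.091 Y29.260
M5
G00 X41.463 Y22.559
M4 S447
G1 X121.292 Y65.672 F2305
G1 X167.979 Y41.034
G1 X79.453 Y73.896
G1 X152.801 Y5.014
G1 X44.624 Y78.115
M5
G00 X162.473 Y36.586
M4 S447
G1 X51.708 Y59.322 F2305
G1 X38.533 Y62.845
G1 X113.800 Y56.226
G1 X43.745 Y26.298
G1 X162.473 Y36.586
M5
G00 X5.595 Y59.812
M4 S185
G1 X117.449 Y8.930 F3381
G1 X104.829 Y23.488
G1 X67.666 Y53.273
M5
G00 X163.350 Y15.045
M4 S185
G1 X107.617 Y78.013 F3381
G1 X60.796 Y58.776
G1 X150.562 Y78.181
M5
G00 X0.000 Y0.000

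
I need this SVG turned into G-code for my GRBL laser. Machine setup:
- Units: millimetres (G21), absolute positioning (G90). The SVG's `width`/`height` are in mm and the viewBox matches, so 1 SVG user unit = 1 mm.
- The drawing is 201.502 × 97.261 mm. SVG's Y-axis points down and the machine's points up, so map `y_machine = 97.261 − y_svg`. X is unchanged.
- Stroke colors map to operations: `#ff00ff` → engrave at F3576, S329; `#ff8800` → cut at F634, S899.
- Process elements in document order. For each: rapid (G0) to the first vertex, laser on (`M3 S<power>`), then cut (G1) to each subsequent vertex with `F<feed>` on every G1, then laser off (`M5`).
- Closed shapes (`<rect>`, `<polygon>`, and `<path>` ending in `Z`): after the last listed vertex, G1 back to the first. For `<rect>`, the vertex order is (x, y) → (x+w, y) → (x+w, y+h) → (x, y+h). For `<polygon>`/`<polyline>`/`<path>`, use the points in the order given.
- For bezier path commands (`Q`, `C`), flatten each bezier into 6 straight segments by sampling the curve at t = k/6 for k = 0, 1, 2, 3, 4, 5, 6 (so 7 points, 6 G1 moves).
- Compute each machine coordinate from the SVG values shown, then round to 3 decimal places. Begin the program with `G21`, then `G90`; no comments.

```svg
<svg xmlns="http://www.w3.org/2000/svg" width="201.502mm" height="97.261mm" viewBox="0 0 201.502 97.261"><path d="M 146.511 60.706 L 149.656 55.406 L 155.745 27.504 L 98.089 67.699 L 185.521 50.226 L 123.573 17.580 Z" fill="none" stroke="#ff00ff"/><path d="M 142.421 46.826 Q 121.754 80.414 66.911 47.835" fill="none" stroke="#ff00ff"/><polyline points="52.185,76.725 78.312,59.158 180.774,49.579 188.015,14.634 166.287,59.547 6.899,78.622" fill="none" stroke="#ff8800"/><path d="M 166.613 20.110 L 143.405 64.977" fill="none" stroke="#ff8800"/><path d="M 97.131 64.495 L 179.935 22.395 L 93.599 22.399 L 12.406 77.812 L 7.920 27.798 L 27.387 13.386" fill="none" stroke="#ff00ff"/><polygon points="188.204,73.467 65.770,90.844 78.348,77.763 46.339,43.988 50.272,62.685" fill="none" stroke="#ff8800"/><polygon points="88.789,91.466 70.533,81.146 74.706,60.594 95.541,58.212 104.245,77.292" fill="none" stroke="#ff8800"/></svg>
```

viewBox `0 0 201.502 97.261` with mm width/height → 1 unit = 1 mm. Flip: y_m = 97.261 − y_svg.

**Shape 1** — `<path>` closed polygon, stroke `#ff00ff` → engrave (S329, F3576). Machine vertices: (146.511,36.555) → (149.656,41.855) → (155.745,69.757) → (98.089,29.562) → (185.521,47.035) → (123.573,79.681) → (146.511,36.555). Closed: final G1 returns to the first vertex.

**Shape 2** — `<path>` quadratic bezier, stroke `#ff00ff` → engrave (S329, F3576). Control points (SVG): P0=(142.421,46.826), P1=(121.754,80.414), P2=(66.911,47.835); sampled at t=k/6. Machine vertices: (142.421,50.435) → (134.583,41.077) → (124.846,35.395) → (113.210,33.389) → (99.676,35.059) → (84.243,40.404) → (66.911,49.426). Open path.

**Shape 3** — `<polyline>` open polyline, stroke `#ff8800` → cut (S899, F634). Machine vertices: (52.185,20.536) → (78.312,38.103) → (180.774,47.682) → (188.015,82.627) → (166.287,37.714) → (6.899,18.639). Open path.

**Shape 4** — `<path>` line segment, stroke `#ff8800` → cut (S899, F634). Machine vertices: (166.613,77.151) → (143.405,32.284). Open path.

**Shape 5** — `<path>` open polyline, stroke `#ff00ff` → engrave (S329, F3576). Machine vertices: (97.131,32.766) → (179.935,74.866) → (93.599,74.862) → (12.406,19.449) → (7.920,69.463) → (27.387,83.875). Open path.

**Shape 6** — `<polygon>` closed polygon, stroke `#ff8800` → cut (S899, F634). Machine vertices: (188.204,23.794) → (65.770,6.417) → (78.348,19.498) → (46.339,53.273) → (50.272,34.576) → (188.204,23.794). Closed: final G1 returns to the first vertex.

**Shape 7** — `<polygon>` regular polygon, stroke `#ff8800` → cut (S899, F634). Machine vertices: (88.789,5.795) → (70.533,16.115) → (74.706,36.667) → (95.541,39.049) → (104.245,19.969) → (88.789,5.795). Closed: final G1 returns to the first vertex.

G21
G90
G0 X146.511 Y36.555
M3 S329
G1 X149.656 Y41.855 F3576
G1 X155.745 Y69.757 F3576
G1 X98.089 Y29.562 F3576
G1 X185.521 Y47.035 F3576
G1 X123.573 Y79.681 F3576
G1 X146.511 Y36.555 F3576
M5
G0 X142.421 Y50.435
M3 S329
G1 X134.583 Y41.077 F3576
G1 X124.846 Y35.395 F3576
G1 X113.210 Y33.389 F3576
G1 X99.676 Y35.059 F3576
G1 X84.243 Y40.404 F3576
G1 X66.911 Y49.426 F3576
M5
G0 X52.185 Y20.536
M3 S899
G1 X78.312 Y38.103 F634
G1 X180.774 Y47.682 F634
G1 X188.015 Y82.627 F634
G1 X166.287 Y37.714 F634
G1 X6.899 Y18.639 F634
M5
G0 X166.613 Y77.151
M3 S899
G1 X143.405 Y32.284 F634
M5
G0 X97.131 Y32.766
M3 S329
G1 X179.935 Y74.866 F3576
G1 X93.599 Y74.862 F3576
G1 X12.406 Y19.449 F3576
G1 X7.920 Y69.463 F3576
G1 X27.387 Y83.875 F3576
M5
G0 X188.204 Y23.794
M3 S899
G1 X65.770 Y6.417 F634
G1 X78.348 Y19.498 F634
G1 X46.339 Y53.273 F634
G1 X50.272 Y34.576 F634
G1 X188.204 Y23.794 F634
M5
G0 X88.789 Y5.795
M3 S899
G1 X70.533 Y16.115 F634
G1 X74.706 Y36.667 F634
G1 X95.541 Y39.049 F634
G1 X104.245 Y19.969 F634
G1 X88.789 Y5.795 F634
M5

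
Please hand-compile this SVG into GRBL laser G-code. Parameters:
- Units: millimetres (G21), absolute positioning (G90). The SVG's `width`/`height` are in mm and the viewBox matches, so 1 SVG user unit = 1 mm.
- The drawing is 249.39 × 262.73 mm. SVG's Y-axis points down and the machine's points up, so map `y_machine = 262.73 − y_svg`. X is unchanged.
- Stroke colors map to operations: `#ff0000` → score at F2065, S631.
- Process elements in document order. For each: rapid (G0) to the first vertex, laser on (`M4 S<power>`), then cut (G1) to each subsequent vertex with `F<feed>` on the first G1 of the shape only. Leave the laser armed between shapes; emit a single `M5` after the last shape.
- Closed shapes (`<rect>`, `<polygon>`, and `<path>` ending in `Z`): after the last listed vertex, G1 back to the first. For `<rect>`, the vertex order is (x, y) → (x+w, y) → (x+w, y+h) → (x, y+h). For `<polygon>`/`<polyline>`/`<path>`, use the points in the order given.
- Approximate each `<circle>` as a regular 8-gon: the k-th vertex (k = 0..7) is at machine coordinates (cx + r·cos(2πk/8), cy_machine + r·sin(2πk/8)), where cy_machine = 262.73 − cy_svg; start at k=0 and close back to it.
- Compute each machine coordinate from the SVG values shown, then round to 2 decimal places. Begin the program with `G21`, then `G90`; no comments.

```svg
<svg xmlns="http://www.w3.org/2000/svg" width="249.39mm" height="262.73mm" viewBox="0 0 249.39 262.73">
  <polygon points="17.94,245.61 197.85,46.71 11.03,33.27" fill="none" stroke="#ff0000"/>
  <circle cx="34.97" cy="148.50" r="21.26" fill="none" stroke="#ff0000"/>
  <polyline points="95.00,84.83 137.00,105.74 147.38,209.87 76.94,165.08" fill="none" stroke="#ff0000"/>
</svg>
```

G21
G90
G0 X17.94 Y17.12
M4 S631
G1 X197.85 Y216.02 F2065
G1 X11.03 Y229.46
G1 X17.94 Y17.12
G0 X56.23 Y114.23
M4 S631
G1 X50.00 Y129.26 F2065
G1 X34.97 Y135.49
G1 X19.94 Y129.26
G1 X13.71 Y114.23
G1 X19.94 Y99.20
G1 X34.97 Y92.97
G1 X50.00 Y99.20
G1 X56.23 Y114.23
G0 X95.00 Y177.90
M4 S631
G1 X137.00 Y156.99 F2065
G1 X147.38 Y52.86
G1 X76.94 Y97.65
M5

viewBox `0 0 249.39 262.73` with mm width/height → 1 unit = 1 mm. Flip: y_m = 262.73 − y_svg.

**Shape 1** — `<polygon>` closed polygon, stroke `#ff0000` → score (S631, F2065). Machine vertices: (17.94,17.12) → (197.85,216.02) → (11.03,229.46) → (17.94,17.12). Closed: final G1 returns to the first vertex.

**Shape 2** — `<circle>` circle, stroke `#ff0000` → score (S631, F2065). Machine vertices: (56.23,114.23) → (50.00,129.26) → (34.97,135.49) → (19.94,129.26) → (13.71,114.23) → (19.94,99.20) → (34.97,92.97) → (50.00,99.20) → (56.23,114.23). Closed: final G1 returns to the first vertex.

**Shape 3** — `<polyline>` open polyline, stroke `#ff0000` → score (S631, F2065). Machine vertices: (95.00,177.90) → (137.00,156.99) → (147.38,52.86) → (76.94,97.65). Open path.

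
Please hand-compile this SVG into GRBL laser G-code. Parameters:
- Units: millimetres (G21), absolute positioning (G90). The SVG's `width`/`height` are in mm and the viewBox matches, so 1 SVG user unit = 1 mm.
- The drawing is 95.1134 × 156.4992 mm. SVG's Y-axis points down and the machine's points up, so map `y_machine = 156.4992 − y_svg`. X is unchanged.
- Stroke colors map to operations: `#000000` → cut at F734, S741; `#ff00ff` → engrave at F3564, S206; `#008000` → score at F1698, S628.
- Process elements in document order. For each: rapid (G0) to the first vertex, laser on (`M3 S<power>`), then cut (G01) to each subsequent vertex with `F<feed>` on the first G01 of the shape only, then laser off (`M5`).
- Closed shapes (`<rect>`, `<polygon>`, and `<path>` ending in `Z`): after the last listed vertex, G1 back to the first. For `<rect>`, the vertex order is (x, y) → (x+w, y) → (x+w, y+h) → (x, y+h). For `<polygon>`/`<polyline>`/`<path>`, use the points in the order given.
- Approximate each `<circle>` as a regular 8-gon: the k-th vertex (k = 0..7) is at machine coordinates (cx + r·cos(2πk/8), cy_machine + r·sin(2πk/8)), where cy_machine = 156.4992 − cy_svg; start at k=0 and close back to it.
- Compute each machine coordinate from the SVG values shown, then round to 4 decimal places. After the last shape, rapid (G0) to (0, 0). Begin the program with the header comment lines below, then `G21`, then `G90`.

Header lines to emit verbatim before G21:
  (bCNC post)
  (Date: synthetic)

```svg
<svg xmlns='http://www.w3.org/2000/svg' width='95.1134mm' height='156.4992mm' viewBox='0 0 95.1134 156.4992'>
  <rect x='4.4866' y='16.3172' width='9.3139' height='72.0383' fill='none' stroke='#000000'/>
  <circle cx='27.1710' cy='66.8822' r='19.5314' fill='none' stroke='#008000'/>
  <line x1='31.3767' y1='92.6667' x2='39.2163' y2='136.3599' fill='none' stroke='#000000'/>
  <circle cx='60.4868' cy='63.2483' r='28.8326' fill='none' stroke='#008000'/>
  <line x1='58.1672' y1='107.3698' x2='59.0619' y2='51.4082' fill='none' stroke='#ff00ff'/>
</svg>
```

Since the viewBox matches the mm dimensions, user units are millimetres directly. The only transform is the Y-flip y_m = 156.4992 − y_svg.

Shape 1 is a rectangle drawn with `<rect>`. Its stroke #000000 means cut at S741, F734. After flipping Y the toolpath is (4.4866,140.1820) → (13.8005,140.1820) → (13.8005,68.1437) → (4.4866,68.1437) → (4.4866,140.1820), returning to the start.

Shape 2 is a circle drawn with `<circle>`. Its stroke #008000 means score at S628, F1698. After flipping Y the toolpath is (46.7024,89.6170) → (40.9818,103.4278) → (27.1710,109.1484) → (13.3602,103.4278) → (7.6396,89.6170) → (13.3602,75.8062) → (27.1710,70.0856) → (40.9818,75.8062) → (46.7024,89.6170), returning to the start.

Shape 3 is a line segment drawn with `<line>`. Its stroke #000000 means cut at S741, F734. After flipping Y the toolpath is (31.3767,63.8325) → (39.2163,20.1393).

Shape 4 is a circle drawn with `<circle>`. Its stroke #008000 means score at S628, F1698. After flipping Y the toolpath is (89.3194,93.2509) → (80.8745,113.6386) → (60.4868,122.0835) → (40.0991,113.6386) → (31.6542,93.2509) → (40.0991,72.8632) → (60.4868,64.4183) → (80.8745,72.8632) → (89.3194,93.2509), returning to the start.

Shape 5 is a line segment drawn with `<line>`. Its stroke #ff00ff means engrave at S206, F3564. After flipping Y the toolpath is (58.1672,49.1294) → (59.0619,105.0910).

(bCNC post)
(Date: synthetic)
G21
G90
G0 X4.4866 Y140.1820
M3 S741
G01 X13.8005 Y140.1820 F734
G01 X13.8005 Y68.1437
G01 X4.4866 Y68.1437
G01 X4.4866 Y140.1820
M5
G0 X46.7024 Y89.6170
M3 S628
G01 X40.9818 Y103.4278 F1698
G01 X27.1710 Y109.1484
G01 X13.3602 Y103.4278
G01 X7.6396 Y89.6170
G01 X13.3602 Y75.8062
G01 X27.1710 Y70.0856
G01 X40.9818 Y75.8062
G01 X46.7024 Y89.6170
M5
G0 X31.3767 Y63.8325
M3 S741
G01 X39.2163 Y20.1393 F734
M5
G0 X89.3194 Y93.2509
M3 S628
G01 X80.8745 Y113.6386 F1698
G01 X60.4868 Y122.0835
G01 X40.0991 Y113.6386
G01 X31.6542 Y93.2509
G01 X40.0991 Y72.8632
G01 X60.4868 Y64.4183
G01 X80.8745 Y72.8632
G01 X89.3194 Y93.2509
M5
G0 X58.1672 Y49.1294
M3 S206
G01 X59.0619 Y105.0910 F3564
M5
G0 X0.0000 Y0.0000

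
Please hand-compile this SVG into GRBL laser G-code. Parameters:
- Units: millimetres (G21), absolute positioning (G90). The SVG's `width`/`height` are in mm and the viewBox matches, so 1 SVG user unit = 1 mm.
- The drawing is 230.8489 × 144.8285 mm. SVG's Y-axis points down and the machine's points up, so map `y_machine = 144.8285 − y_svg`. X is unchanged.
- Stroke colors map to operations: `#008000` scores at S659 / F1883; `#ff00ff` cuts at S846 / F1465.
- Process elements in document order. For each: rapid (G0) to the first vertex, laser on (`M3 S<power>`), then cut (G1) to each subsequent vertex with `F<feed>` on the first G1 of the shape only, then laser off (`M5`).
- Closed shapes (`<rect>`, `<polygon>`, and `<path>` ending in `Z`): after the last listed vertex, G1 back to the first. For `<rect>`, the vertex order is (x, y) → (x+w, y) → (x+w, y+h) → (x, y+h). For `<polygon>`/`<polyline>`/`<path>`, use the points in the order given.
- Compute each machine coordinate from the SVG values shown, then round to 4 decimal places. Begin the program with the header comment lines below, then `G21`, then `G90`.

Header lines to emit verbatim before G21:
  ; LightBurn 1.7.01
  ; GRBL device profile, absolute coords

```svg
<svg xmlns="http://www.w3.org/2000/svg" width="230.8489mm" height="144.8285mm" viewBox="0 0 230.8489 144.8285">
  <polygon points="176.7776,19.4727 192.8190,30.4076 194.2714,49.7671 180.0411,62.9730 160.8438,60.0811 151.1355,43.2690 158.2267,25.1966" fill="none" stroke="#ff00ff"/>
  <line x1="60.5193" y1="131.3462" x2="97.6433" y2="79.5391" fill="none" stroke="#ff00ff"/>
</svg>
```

; LightBurn 1.7.01
; GRBL device profile, absolute coords
G21
G90
G0 X176.7776 Y125.3558
M3 S846
G1 X192.8190 Y114.4209 F1465
G1 X194.2714 Y95.0614
G1 X180.0411 Y81.8555
G1 X160.8438 Y84.7474
G1 X151.1355 Y101.5595
G1 X158.2267 Y119.6319
G1 X176.7776 Y125.3558
M5
G0 X60.5193 Y13.4823
M3 S846
G1 X97.6433 Y65.2894 F1465
M5

viewBox `0 0 230.8489 144.8285` with mm width/height → 1 unit = 1 mm. Flip: y_m = 144.8285 − y_svg.

**Shape 1** — `<polygon>` regular polygon, stroke `#ff00ff` → cut (S846, F1465). Machine vertices: (176.7776,125.3558) → (192.8190,114.4209) → (194.2714,95.0614) → (180.0411,81.8555) → (160.8438,84.7474) → (151.1355,101.5595) → (158.2267,119.6319) → (176.7776,125.3558). Closed: final G1 returns to the first vertex.

**Shape 2** — `<line>` line segment, stroke `#ff00ff` → cut (S846, F1465). Machine vertices: (60.5193,13.4823) → (97.6433,65.2894). Open path.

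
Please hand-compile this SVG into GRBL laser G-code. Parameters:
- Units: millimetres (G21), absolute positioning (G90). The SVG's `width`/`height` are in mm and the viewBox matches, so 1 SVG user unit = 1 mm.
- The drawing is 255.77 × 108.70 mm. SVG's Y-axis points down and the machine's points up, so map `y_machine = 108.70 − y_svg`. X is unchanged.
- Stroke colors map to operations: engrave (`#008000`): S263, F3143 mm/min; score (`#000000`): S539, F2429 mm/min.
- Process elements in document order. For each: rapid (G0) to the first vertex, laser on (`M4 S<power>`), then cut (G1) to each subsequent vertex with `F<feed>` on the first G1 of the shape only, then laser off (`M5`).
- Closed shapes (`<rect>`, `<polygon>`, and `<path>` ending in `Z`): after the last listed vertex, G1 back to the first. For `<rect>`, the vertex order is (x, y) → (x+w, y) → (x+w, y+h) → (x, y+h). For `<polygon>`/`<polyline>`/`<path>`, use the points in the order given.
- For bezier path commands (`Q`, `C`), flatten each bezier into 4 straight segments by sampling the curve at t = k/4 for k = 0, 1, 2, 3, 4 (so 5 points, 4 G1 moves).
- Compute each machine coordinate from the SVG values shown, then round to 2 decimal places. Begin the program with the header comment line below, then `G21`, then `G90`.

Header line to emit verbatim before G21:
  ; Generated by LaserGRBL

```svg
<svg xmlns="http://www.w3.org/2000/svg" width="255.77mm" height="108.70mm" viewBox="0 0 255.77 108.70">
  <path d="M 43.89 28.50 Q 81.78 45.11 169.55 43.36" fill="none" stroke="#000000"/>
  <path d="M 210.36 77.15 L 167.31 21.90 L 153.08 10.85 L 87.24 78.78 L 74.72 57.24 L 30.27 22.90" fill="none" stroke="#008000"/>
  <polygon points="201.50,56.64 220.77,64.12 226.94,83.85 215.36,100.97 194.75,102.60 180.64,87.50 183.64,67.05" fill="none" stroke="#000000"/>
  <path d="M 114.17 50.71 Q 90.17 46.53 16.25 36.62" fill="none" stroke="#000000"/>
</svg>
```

1 u = 1 mm; y_m = 108.70 − y.

[1] `<path>` quadratic bezier, #000000→score S539 F2429: (43.89,80.20) → (65.95,73.04) → (94.25,68.18) → (128.78,65.61) → (169.55,65.34)

[2] `<path>` open polyline, #008000→engrave S263 F3143: (210.36,31.55) → (167.31,86.80) → (153.08,97.85) → (87.24,29.92) → (74.72,51.46) → (30.27,85.80)

[3] `<polygon>` regular polygon, #000000→score S539 F2429: (201.50,52.06) → (220.77,44.58) → (226.94,24.85) → (215.36,7.73) → (194.75,6.10) → (180.64,21.20) → (183.64,41.65) → (201.50,52.06) (closed)

[4] `<path>` quadratic bezier, #000000→score S539 F2429: (114.17,57.99) → (99.05,60.44) → (77.69,63.60) → (50.09,67.48) → (16.25,72.08)

; Generated by LaserGRBL
G21
G90
G0 X43.89 Y80.20
M4 S539
G1 X65.95 Y73.04 F2429
G1 X94.25 Y68.18
G1 X128.78 Y65.61
G1 X169.55 Y65.34
M5
G0 X210.36 Y31.55
M4 S263
G1 X167.31 Y86.80 F3143
G1 X153.08 Y97.85
G1 X87.24 Y29.92
G1 X74.72 Y51.46
G1 X30.27 Y85.80
M5
G0 X201.50 Y52.06
M4 S539
G1 X220.77 Y44.58 F2429
G1 X226.94 Y24.85
G1 X215.36 Y7.73
G1 X194.75 Y6.10
G1 X180.64 Y21.20
G1 X183.64 Y41.65
G1 X201.50 Y52.06
M5
G0 X114.17 Y57.99
M4 S539
G1 X99.05 Y60.44 F2429
G1 X77.69 Y63.60
G1 X50.09 Y67.48
G1 X16.25 Y72.08
M5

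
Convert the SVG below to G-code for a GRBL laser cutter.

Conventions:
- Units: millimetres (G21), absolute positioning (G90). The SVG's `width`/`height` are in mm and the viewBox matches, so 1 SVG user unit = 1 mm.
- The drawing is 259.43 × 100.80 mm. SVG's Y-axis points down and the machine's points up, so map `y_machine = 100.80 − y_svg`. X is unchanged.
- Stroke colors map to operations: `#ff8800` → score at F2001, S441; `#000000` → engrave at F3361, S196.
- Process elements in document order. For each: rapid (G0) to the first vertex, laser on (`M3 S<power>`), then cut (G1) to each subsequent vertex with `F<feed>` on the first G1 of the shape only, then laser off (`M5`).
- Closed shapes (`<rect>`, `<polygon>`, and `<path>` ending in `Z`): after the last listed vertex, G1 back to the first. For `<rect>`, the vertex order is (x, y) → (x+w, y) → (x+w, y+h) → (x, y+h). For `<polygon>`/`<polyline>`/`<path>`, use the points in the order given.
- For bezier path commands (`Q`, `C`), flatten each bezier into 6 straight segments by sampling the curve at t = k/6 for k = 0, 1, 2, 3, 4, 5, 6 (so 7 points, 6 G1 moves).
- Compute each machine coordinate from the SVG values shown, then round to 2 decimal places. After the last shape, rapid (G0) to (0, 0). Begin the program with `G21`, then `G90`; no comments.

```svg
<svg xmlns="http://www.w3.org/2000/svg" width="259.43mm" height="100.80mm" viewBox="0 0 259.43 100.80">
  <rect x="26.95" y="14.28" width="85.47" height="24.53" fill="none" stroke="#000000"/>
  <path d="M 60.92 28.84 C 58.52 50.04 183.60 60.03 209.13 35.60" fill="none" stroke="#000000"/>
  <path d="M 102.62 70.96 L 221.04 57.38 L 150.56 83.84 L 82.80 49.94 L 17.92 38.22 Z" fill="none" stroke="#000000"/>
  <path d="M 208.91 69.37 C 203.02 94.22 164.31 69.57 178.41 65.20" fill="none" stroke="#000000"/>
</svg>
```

Since the viewBox matches the mm dimensions, user units are millimetres directly. The only transform is the Y-flip y_m = 100.80 − y_svg.

Shape 1 is a rectangle drawn with `<rect>`. Its stroke #000000 means engrave at S196, F3361. After flipping Y the toolpath is (26.95,86.52) → (112.42,86.52) → (112.42,61.99) → (26.95,61.99) → (26.95,86.52), returning to the start.

Shape 2 is a cubic bezier drawn with `<path>`. Its stroke #000000 means engrave at S196, F3361. After flipping Y the toolpath is (60.92,71.96) → (69.29,62.40) → (92.60,55.36) → (124.55,51.47) → (158.83,51.38) → (189.12,55.75) → (209.13,65.20).

Shape 3 is a closed polygon drawn with `<path>`. Its stroke #000000 means engrave at S196, F3361. After flipping Y the toolpath is (102.62,29.84) → (221.04,43.42) → (150.56,16.96) → (82.80,50.86) → (17.92,62.58) → (102.62,29.84), returning to the start.

Shape 4 is a cubic bezier drawn with `<path>`. Its stroke #000000 means engrave at S196, F3361. After flipping Y the toolpath is (208.91,31.43) → (203.63,22.81) → (195.25,20.50) → (186.16,22.56) → (178.74,27.05) → (175.36,32.05) → (178.41,35.60).

G21
G90
G0 X26.95 Y86.52
M3 S196
G1 X112.42 Y86.52 F3361
G1 X112.42 Y61.99
G1 X26.95 Y61.99
G1 X26.95 Y86.52
M5
G0 X60.92 Y71.96
M3 S196
G1 X69.29 Y62.40 F3361
G1 X92.60 Y55.36
G1 X124.55 Y51.47
G1 X158.83 Y51.38
G1 X189.12 Y55.75
G1 X209.13 Y65.20
M5
G0 X102.62 Y29.84
M3 S196
G1 X221.04 Y43.42 F3361
G1 X150.56 Y16.96
G1 X82.80 Y50.86
G1 X17.92 Y62.58
G1 X102.62 Y29.84
M5
G0 X208.91 Y31.43
M3 S196
G1 X203.63 Y22.81 F3361
G1 X195.25 Y20.50
G1 X186.16 Y22.56
G1 X178.74 Y27.05
G1 X175.36 Y32.05
G1 X178.41 Y35.60
M5
G0 X0.00 Y0.00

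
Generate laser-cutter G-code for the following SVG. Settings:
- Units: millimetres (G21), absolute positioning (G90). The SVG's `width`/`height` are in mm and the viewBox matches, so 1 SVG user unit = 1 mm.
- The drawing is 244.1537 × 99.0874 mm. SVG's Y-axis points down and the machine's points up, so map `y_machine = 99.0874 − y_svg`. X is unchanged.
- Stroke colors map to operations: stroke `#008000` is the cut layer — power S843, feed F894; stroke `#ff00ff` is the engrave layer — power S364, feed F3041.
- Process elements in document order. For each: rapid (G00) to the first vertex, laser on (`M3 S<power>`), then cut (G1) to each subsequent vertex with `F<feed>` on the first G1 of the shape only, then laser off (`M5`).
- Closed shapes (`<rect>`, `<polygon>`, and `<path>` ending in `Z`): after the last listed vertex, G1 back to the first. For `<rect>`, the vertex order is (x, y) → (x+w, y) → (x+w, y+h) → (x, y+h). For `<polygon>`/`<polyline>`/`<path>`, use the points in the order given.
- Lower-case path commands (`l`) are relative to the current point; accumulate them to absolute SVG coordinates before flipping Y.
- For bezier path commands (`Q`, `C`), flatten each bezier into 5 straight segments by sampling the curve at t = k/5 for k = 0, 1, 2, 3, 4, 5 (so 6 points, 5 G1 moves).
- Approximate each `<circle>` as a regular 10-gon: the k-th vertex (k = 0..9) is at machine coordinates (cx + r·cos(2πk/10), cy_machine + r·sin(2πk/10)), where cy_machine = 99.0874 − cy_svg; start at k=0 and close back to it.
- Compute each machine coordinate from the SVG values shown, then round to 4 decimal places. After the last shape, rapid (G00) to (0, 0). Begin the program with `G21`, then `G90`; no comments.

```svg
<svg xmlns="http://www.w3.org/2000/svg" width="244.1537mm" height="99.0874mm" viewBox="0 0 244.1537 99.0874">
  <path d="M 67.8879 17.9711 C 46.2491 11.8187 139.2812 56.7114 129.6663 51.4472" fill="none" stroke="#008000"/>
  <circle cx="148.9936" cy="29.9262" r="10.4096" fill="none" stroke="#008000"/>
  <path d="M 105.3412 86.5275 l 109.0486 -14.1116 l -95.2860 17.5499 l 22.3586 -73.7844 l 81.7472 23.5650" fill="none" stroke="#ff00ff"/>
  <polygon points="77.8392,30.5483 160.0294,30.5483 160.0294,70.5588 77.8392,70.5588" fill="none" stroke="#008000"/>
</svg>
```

G21
G90
G00 X67.8879 Y81.1163
M3 S843
G1 X66.9266 Y79.4919 F894
G1 X83.0550 Y70.4745
G1 X105.8420 Y58.9215
G1 X124.8561 Y49.6909
G1 X129.6663 Y47.6402
M5
G00 X159.4032 Y69.1612
M3 S843
G1 X157.4151 Y75.2798 F894
G1 X152.2103 Y79.0613
G1 X145.7769 Y79.0613
G1 X140.5721 Y75.2798
G1 X138.5840 Y69.1612
G1 X140.5721 Y63.0426
G1 X145.7769 Y59.2611
G1 X152.2103 Y59.2611
G1 X157.4151 Y63.0426
G1 X159.4032 Y69.1612
M5
G00 X105.3412 Y12.5599
M3 S364
G1 X214.3898 Y26.6715 F3041
G1 X119.1038 Y9.1216
G1 X141.4624 Y82.9060
G1 X223.2096 Y59.3410
M5
G00 X77.8392 Y68.5391
M3 S843
G1 X160.0294 Y68.5391 F894
G1 X160.0294 Y28.5286
G1 X77.8392 Y28.5286
G1 X77.8392 Y68.5391
M5
G00 X0.0000 Y0.0000

viewBox `0 0 244.1537 99.0874` with mm width/height → 1 unit = 1 mm. Flip: y_m = 99.0874 − y_svg.

**Shape 1** — `<path>` cubic bezier, stroke `#008000` → cut (S843, F894). Control points (SVG): P0=(67.8879,17.9711), P1=(46.2491,11.8187), P2=(139.2812,56.7114), P3=(129.6663,51.4472); sampled at t=k/5. Machine vertices: (67.8879,81.1163) → (66.9266,79.4919) → (83.0550,70.4745) → (105.8420,58.9215) → (124.8561,49.6909) → (129.6663,47.6402). Open path.

**Shape 2** — `<circle>` circle, stroke `#008000` → cut (S843, F894). Machine vertices: (159.4032,69.1612) → (157.4151,75.2798) → (152.2103,79.0613) → (145.7769,79.0613) → (140.5721,75.2798) → (138.5840,69.1612) → (140.5721,63.0426) → (145.7769,59.2611) → (152.2103,59.2611) → (157.4151,63.0426) → (159.4032,69.1612). Closed: final G1 returns to the first vertex.

**Shape 3** — `<path>` open polyline, stroke `#ff00ff` → engrave (S364, F3041). Machine vertices: (105.3412,12.5599) → (214.3898,26.6715) → (119.1038,9.1216) → (141.4624,82.9060) → (223.2096,59.3410). Open path.

**Shape 4** — `<polygon>` rectangle, stroke `#008000` → cut (S843, F894). Machine vertices: (77.8392,68.5391) → (160.0294,68.5391) → (160.0294,28.5286) → (77.8392,28.5286) → (77.8392,68.5391). Closed: final G1 returns to the first vertex.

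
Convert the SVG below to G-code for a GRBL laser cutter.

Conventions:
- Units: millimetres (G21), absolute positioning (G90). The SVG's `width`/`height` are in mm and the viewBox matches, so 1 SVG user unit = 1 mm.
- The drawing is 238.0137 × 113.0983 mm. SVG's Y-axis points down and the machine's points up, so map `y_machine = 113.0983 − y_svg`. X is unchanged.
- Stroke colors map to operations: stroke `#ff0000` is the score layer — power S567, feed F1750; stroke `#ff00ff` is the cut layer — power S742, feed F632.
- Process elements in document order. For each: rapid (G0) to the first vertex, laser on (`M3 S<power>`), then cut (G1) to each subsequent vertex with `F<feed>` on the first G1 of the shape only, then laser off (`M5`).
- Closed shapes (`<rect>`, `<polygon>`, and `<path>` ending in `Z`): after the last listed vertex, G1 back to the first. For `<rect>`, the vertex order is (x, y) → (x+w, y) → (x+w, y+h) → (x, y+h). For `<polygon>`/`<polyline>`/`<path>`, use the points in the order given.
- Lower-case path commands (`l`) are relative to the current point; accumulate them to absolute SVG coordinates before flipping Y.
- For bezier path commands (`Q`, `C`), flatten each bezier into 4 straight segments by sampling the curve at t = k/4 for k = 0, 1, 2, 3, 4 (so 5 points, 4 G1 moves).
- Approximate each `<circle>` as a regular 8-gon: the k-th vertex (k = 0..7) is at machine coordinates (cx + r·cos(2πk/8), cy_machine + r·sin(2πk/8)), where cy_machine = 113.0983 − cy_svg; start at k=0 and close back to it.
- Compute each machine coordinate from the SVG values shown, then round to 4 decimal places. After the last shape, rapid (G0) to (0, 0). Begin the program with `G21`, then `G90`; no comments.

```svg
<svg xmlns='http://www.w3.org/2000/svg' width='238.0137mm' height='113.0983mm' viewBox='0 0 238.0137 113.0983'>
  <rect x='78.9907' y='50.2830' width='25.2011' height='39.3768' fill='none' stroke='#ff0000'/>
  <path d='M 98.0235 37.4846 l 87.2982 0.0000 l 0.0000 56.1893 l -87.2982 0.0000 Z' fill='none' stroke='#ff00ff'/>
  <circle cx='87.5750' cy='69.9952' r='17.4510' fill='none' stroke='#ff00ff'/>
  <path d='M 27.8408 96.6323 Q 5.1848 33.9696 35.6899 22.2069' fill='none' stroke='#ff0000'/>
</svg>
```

G21
G90
G0 X78.9907 Y62.8153
M3 S567
G1 X104.1918 Y62.8153 F1750
G1 X104.1918 Y23.4385
G1 X78.9907 Y23.4385
G1 X78.9907 Y62.8153
M5
G0 X98.0235 Y75.6137
M3 S742
G1 X185.3217 Y75.6137 F632
G1 X185.3217 Y19.4244
G1 X98.0235 Y19.4244
G1 X98.0235 Y75.6137
M5
G0 X105.0260 Y43.1031
M3 S742
G1 X99.9147 Y55.4428 F632
G1 X87.5750 Y60.5541
G1 X75.2353 Y55.4428
G1 X70.1240 Y43.1031
G1 X75.2353 Y30.7634
G1 X87.5750 Y25.6521
G1 X99.9147 Y30.7634
G1 X105.0260 Y43.1031
M5
G0 X27.8408 Y16.4660
M3 S567
G1 X19.8354 Y44.6161 F1750
G1 X18.4751 Y66.4037
G1 X23.7599 Y81.8288
G1 X35.6899 Y90.8914
M5
G0 X0.0000 Y0.0000

viewBox `0 0 238.0137 113.0983` with mm width/height → 1 unit = 1 mm. Flip: y_m = 113.0983 − y_svg.

**Shape 1** — `<rect>` rectangle, stroke `#ff0000` → score (S567, F1750). Machine vertices: (78.9907,62.8153) → (104.1918,62.8153) → (104.1918,23.4385) → (78.9907,23.4385) → (78.9907,62.8153). Closed: final G1 returns to the first vertex.

**Shape 2** — `<path>` rectangle, stroke `#ff00ff` → cut (S742, F632). Machine vertices: (98.0235,75.6137) → (185.3217,75.6137) → (185.3217,19.4244) → (98.0235,19.4244) → (98.0235,75.6137). Closed: final G1 returns to the first vertex.

**Shape 3** — `<circle>` circle, stroke `#ff00ff` → cut (S742, F632). Machine vertices: (105.0260,43.1031) → (99.9147,55.4428) → (87.5750,60.5541) → (75.2353,55.4428) → (70.1240,43.1031) → (75.2353,30.7634) → (87.5750,25.6521) → (99.9147,30.7634) → (105.0260,43.1031). Closed: final G1 returns to the first vertex.

**Shape 4** — `<path>` quadratic bezier, stroke `#ff0000` → score (S567, F1750). Control points (SVG): P0=(27.8408,96.6323), P1=(5.1848,33.9696), P2=(35.6899,22.2069); sampled at t=k/4. Machine vertices: (27.8408,16.4660) → (19.8354,44.6161) → (18.4751,66.4037) → (23.7599,81.8288) → (35.6899,90.8914). Open path.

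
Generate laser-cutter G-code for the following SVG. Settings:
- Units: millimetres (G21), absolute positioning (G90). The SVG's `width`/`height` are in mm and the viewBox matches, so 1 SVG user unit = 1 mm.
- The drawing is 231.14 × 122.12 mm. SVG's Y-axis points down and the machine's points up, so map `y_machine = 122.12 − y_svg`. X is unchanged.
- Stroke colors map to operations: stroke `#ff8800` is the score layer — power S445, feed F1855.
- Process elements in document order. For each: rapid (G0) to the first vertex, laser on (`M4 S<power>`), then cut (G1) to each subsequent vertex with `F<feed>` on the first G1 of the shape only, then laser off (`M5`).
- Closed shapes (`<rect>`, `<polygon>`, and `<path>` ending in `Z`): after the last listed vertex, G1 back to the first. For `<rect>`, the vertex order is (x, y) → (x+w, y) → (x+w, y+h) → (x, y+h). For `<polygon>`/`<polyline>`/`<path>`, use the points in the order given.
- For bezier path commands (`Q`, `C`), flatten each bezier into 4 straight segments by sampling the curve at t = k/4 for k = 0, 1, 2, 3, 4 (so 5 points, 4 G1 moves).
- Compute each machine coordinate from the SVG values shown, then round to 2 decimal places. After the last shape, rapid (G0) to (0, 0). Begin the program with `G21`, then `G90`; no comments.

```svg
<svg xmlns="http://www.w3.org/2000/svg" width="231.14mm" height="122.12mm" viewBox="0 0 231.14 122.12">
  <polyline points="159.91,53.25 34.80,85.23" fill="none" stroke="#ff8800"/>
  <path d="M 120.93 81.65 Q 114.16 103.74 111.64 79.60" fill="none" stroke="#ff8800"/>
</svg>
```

viewBox `0 0 231.14 122.12` with mm width/height → 1 unit = 1 mm. Flip: y_m = 122.12 − y_svg.

**Shape 1** — `<polyline>` line segment, stroke `#ff8800` → score (S445, F1855). Machine vertices: (159.91,68.87) → (34.80,36.89). Open path.

**Shape 2** — `<path>` quadratic bezier, stroke `#ff8800` → score (S445, F1855). Control points (SVG): P0=(120.93,81.65), P1=(114.16,103.74), P2=(111.64,79.60); sampled at t=k/4. Machine vertices: (120.93,40.47) → (117.81,32.31) → (115.22,29.94) → (113.17,33.34) → (111.64,42.52). Open path.

G21
G90
G0 X159.91 Y68.87
M4 S445
G1 X34.80 Y36.89 F1855
M5
G0 X120.93 Y40.47
M4 S445
G1 X117.81 Y32.31 F1855
G1 X115.22 Y29.94
G1 X113.17 Y33.34
G1 X111.64 Y42.52
M5
G0 X0.00 Y0.00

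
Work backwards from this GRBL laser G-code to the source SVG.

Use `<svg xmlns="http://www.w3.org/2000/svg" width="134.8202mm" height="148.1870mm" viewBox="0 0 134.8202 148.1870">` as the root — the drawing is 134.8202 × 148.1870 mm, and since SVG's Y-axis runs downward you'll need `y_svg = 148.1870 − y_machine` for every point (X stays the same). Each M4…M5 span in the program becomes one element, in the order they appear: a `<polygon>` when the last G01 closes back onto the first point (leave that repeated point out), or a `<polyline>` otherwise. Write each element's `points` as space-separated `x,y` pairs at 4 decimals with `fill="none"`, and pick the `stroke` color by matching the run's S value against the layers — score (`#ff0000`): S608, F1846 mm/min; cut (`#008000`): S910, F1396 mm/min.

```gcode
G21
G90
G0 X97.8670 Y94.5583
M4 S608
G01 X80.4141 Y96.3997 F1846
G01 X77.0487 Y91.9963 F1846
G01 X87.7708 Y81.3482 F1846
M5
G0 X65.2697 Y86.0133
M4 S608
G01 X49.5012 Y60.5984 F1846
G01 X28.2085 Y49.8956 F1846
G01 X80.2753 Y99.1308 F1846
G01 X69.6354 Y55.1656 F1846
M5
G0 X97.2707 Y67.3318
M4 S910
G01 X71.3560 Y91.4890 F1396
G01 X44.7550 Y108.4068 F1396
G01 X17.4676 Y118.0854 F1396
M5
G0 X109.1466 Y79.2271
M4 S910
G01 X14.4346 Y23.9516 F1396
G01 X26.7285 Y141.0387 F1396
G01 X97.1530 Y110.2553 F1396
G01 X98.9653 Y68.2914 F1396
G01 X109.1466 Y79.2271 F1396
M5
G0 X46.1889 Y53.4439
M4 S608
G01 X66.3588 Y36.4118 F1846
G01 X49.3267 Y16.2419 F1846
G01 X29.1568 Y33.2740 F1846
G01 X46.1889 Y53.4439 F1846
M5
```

y_svg = 148.1870 − y_m.

[1] S608→`#ff0000` (score); open run; points: 97.8670,53.6287 80.4141,51.7873 77.0487,56.1907 87.7708,66.8388

[2] S608→`#ff0000` (score); open run; points: 65.2697,62.1737 49.5012,87.5886 28.2085,98.2914 80.2753,49.0562 69.6354,93.0214

[3] S910→`#008000` (cut); open run; points: 97.2707,80.8552 71.3560,56.6980 44.7550,39.7802 17.4676,30.1016

[4] S910→`#008000` (cut); closed run; points: 109.1466,68.9599 14.4346,124.2354 26.7285,7.1483 97.1530,37.9317 98.9653,79.8956

[5] S608→`#ff0000` (score); closed run; points: 46.1889,94.7431 66.3588,111.7752 49.3267,131.9451 29.1568,114.9130

<svg xmlns="http://www.w3.org/2000/svg" width="134.8202mm" height="148.1870mm" viewBox="0 0 134.8202 148.1870">
  <polyline points="97.8670,53.6287 80.4141,51.7873 77.0487,56.1907 87.7708,66.8388" fill="none" stroke="#ff0000"/>
  <polyline points="65.2697,62.1737 49.5012,87.5886 28.2085,98.2914 80.2753,49.0562 69.6354,93.0214" fill="none" stroke="#ff0000"/>
  <polyline points="97.2707,80.8552 71.3560,56.6980 44.7550,39.7802 17.4676,30.1016" fill="none" stroke="#008000"/>
  <polygon points="109.1466,68.9599 14.4346,124.2354 26.7285,7.1483 97.1530,37.9317 98.9653,79.8956" fill="none" stroke="#008000"/>
  <polygon points="46.1889,94.7431 66.3588,111.7752 49.3267,131.9451 29.1568,114.9130" fill="none" stroke="#ff0000"/>
</svg>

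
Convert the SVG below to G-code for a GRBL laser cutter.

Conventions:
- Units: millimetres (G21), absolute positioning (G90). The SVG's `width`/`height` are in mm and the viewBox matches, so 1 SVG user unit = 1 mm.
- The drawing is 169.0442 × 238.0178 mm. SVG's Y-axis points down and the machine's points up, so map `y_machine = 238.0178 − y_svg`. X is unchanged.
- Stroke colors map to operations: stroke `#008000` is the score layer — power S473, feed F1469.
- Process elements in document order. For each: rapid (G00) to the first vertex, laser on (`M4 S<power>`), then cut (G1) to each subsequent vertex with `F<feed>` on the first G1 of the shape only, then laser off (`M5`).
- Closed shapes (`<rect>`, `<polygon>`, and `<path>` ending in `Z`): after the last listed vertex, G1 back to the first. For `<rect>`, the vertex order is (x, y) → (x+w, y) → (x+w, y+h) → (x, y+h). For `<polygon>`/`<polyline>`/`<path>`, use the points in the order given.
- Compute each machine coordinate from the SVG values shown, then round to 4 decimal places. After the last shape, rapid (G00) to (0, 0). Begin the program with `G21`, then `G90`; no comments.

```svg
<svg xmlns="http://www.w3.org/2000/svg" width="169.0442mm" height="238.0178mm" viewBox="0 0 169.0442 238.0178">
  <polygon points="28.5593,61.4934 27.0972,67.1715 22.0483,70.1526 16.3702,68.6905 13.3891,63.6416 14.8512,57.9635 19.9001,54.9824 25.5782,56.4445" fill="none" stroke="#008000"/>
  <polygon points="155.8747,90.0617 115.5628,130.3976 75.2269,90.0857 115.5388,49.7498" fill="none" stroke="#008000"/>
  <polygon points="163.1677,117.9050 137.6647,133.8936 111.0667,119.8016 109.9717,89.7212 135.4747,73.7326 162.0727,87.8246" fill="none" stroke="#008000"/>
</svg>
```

G21
G90
G00 X28.5593 Y176.5244
M4 S473
G1 X27.0972 Y170.8463 F1469
G1 X22.0483 Y167.8652
G1 X16.3702 Y169.3273
G1 X13.3891 Y174.3762
G1 X14.8512 Y180.0543
G1 X19.9001 Y183.0354
G1 X25.5782 Y181.5733
G1 X28.5593 Y176.5244
M5
G00 X155.8747 Y147.9561
M4 S473
G1 X115.5628 Y107.6202 F1469
G1 X75.2269 Y147.9321
G1 X115.5388 Y188.2680
G1 X155.8747 Y147.9561
M5
G00 X163.1677 Y120.1128
M4 S473
G1 X137.6647 Y104.1242 F1469
G1 X111.0667 Y118.2162
G1 X109.9717 Y148.2966
G1 X135.4747 Y164.2852
G1 X162.0727 Y150.1932
G1 X163.1677 Y120.1128
M5
G00 X0.0000 Y0.0000

1 u = 1 mm; y_m = 238.0178 − y.

[1] `<polygon>` regular polygon, #008000→score S473 F1469: (28.5593,176.5244) → (27.0972,170.8463) → (22.0483,167.8652) → (16.3702,169.3273) → (13.3891,174.3762) → (14.8512,180.0543) → (19.9001,183.0354) → (25.5782,181.5733) → (28.5593,176.5244) (closed)

[2] `<polygon>` regular polygon, #008000→score S473 F1469: (155.8747,147.9561) → (115.5628,107.6202) → (75.2269,147.9321) → (115.5388,188.2680) → (155.8747,147.9561) (closed)

[3] `<polygon>` regular polygon, #008000→score S473 F1469: (163.1677,120.1128) → (137.6647,104.1242) → (111.0667,118.2162) → (109.9717,148.2966) → (135.4747,164.2852) → (162.0727,150.1932) → (163.1677,120.1128) (closed)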